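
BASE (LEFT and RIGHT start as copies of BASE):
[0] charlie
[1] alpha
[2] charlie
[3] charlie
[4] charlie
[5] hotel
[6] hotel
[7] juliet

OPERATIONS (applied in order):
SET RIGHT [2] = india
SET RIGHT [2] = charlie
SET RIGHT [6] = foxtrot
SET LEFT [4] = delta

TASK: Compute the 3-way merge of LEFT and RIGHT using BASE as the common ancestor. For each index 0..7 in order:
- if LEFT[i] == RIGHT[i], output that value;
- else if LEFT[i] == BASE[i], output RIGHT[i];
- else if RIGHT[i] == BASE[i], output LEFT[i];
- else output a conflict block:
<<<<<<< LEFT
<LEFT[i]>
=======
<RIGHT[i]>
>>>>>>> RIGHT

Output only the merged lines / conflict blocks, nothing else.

Final LEFT:  [charlie, alpha, charlie, charlie, delta, hotel, hotel, juliet]
Final RIGHT: [charlie, alpha, charlie, charlie, charlie, hotel, foxtrot, juliet]
i=0: L=charlie R=charlie -> agree -> charlie
i=1: L=alpha R=alpha -> agree -> alpha
i=2: L=charlie R=charlie -> agree -> charlie
i=3: L=charlie R=charlie -> agree -> charlie
i=4: L=delta, R=charlie=BASE -> take LEFT -> delta
i=5: L=hotel R=hotel -> agree -> hotel
i=6: L=hotel=BASE, R=foxtrot -> take RIGHT -> foxtrot
i=7: L=juliet R=juliet -> agree -> juliet

Answer: charlie
alpha
charlie
charlie
delta
hotel
foxtrot
juliet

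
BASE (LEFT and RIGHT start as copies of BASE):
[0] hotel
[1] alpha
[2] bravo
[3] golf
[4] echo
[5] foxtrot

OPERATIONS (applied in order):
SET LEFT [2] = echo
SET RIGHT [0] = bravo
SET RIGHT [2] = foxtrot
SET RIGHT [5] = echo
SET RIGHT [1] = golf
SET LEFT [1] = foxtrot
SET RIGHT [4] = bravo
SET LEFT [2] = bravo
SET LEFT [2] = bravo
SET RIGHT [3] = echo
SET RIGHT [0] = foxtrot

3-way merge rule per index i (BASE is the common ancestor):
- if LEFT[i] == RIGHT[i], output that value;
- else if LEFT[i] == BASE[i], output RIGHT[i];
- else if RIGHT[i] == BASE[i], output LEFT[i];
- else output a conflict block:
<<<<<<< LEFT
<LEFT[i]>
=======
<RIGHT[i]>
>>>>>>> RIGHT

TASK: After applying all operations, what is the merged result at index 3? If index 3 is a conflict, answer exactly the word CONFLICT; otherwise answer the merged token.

Answer: echo

Derivation:
Final LEFT:  [hotel, foxtrot, bravo, golf, echo, foxtrot]
Final RIGHT: [foxtrot, golf, foxtrot, echo, bravo, echo]
i=0: L=hotel=BASE, R=foxtrot -> take RIGHT -> foxtrot
i=1: BASE=alpha L=foxtrot R=golf all differ -> CONFLICT
i=2: L=bravo=BASE, R=foxtrot -> take RIGHT -> foxtrot
i=3: L=golf=BASE, R=echo -> take RIGHT -> echo
i=4: L=echo=BASE, R=bravo -> take RIGHT -> bravo
i=5: L=foxtrot=BASE, R=echo -> take RIGHT -> echo
Index 3 -> echo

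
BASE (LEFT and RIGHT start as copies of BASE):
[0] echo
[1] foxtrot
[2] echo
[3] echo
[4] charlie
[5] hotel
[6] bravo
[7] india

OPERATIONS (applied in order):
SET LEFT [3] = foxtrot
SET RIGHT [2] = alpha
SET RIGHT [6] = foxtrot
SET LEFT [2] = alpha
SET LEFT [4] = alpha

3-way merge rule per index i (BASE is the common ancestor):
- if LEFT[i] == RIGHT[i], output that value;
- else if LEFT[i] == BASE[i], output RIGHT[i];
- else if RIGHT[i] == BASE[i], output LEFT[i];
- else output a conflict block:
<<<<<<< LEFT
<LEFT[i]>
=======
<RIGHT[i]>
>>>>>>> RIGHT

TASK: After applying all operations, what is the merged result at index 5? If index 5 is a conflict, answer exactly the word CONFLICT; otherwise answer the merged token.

Answer: hotel

Derivation:
Final LEFT:  [echo, foxtrot, alpha, foxtrot, alpha, hotel, bravo, india]
Final RIGHT: [echo, foxtrot, alpha, echo, charlie, hotel, foxtrot, india]
i=0: L=echo R=echo -> agree -> echo
i=1: L=foxtrot R=foxtrot -> agree -> foxtrot
i=2: L=alpha R=alpha -> agree -> alpha
i=3: L=foxtrot, R=echo=BASE -> take LEFT -> foxtrot
i=4: L=alpha, R=charlie=BASE -> take LEFT -> alpha
i=5: L=hotel R=hotel -> agree -> hotel
i=6: L=bravo=BASE, R=foxtrot -> take RIGHT -> foxtrot
i=7: L=india R=india -> agree -> india
Index 5 -> hotel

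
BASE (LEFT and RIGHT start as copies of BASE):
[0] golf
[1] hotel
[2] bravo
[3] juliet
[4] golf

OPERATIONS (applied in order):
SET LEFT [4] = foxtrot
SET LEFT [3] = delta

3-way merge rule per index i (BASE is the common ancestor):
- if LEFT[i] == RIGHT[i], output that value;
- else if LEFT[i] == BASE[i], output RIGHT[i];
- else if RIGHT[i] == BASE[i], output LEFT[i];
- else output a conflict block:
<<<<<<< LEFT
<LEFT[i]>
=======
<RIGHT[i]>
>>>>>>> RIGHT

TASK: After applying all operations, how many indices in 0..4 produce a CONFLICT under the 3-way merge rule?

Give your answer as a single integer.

Final LEFT:  [golf, hotel, bravo, delta, foxtrot]
Final RIGHT: [golf, hotel, bravo, juliet, golf]
i=0: L=golf R=golf -> agree -> golf
i=1: L=hotel R=hotel -> agree -> hotel
i=2: L=bravo R=bravo -> agree -> bravo
i=3: L=delta, R=juliet=BASE -> take LEFT -> delta
i=4: L=foxtrot, R=golf=BASE -> take LEFT -> foxtrot
Conflict count: 0

Answer: 0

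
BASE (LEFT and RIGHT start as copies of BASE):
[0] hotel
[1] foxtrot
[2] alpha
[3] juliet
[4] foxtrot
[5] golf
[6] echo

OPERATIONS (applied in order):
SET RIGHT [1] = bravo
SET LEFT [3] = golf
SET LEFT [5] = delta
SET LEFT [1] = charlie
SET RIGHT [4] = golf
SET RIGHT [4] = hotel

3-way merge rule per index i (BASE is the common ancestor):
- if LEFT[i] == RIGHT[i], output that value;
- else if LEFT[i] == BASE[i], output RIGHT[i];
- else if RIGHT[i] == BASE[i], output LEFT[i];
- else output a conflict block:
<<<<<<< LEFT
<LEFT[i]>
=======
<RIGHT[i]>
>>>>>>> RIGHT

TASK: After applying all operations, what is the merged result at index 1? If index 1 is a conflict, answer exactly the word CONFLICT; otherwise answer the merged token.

Answer: CONFLICT

Derivation:
Final LEFT:  [hotel, charlie, alpha, golf, foxtrot, delta, echo]
Final RIGHT: [hotel, bravo, alpha, juliet, hotel, golf, echo]
i=0: L=hotel R=hotel -> agree -> hotel
i=1: BASE=foxtrot L=charlie R=bravo all differ -> CONFLICT
i=2: L=alpha R=alpha -> agree -> alpha
i=3: L=golf, R=juliet=BASE -> take LEFT -> golf
i=4: L=foxtrot=BASE, R=hotel -> take RIGHT -> hotel
i=5: L=delta, R=golf=BASE -> take LEFT -> delta
i=6: L=echo R=echo -> agree -> echo
Index 1 -> CONFLICT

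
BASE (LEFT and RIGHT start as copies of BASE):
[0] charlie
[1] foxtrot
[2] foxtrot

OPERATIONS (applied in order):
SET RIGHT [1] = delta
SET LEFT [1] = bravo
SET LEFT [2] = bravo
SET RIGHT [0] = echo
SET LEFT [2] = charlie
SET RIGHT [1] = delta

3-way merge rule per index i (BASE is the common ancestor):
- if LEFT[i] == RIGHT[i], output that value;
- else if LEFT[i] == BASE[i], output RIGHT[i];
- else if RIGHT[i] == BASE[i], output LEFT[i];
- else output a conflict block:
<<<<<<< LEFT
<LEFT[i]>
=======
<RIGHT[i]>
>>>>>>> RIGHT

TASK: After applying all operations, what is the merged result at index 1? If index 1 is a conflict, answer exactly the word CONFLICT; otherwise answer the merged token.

Answer: CONFLICT

Derivation:
Final LEFT:  [charlie, bravo, charlie]
Final RIGHT: [echo, delta, foxtrot]
i=0: L=charlie=BASE, R=echo -> take RIGHT -> echo
i=1: BASE=foxtrot L=bravo R=delta all differ -> CONFLICT
i=2: L=charlie, R=foxtrot=BASE -> take LEFT -> charlie
Index 1 -> CONFLICT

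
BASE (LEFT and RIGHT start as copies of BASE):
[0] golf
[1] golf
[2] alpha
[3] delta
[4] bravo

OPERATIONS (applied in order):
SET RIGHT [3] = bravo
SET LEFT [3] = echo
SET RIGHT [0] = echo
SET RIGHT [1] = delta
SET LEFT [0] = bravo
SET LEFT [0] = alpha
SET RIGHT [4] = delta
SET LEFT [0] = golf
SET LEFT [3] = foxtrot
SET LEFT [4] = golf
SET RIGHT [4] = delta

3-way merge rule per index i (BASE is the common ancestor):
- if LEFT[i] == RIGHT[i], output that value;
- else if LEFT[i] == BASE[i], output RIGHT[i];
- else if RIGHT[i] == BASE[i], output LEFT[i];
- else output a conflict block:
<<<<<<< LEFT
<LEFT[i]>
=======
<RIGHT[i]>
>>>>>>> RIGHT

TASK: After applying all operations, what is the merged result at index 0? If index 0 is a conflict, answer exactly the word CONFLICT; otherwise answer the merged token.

Final LEFT:  [golf, golf, alpha, foxtrot, golf]
Final RIGHT: [echo, delta, alpha, bravo, delta]
i=0: L=golf=BASE, R=echo -> take RIGHT -> echo
i=1: L=golf=BASE, R=delta -> take RIGHT -> delta
i=2: L=alpha R=alpha -> agree -> alpha
i=3: BASE=delta L=foxtrot R=bravo all differ -> CONFLICT
i=4: BASE=bravo L=golf R=delta all differ -> CONFLICT
Index 0 -> echo

Answer: echo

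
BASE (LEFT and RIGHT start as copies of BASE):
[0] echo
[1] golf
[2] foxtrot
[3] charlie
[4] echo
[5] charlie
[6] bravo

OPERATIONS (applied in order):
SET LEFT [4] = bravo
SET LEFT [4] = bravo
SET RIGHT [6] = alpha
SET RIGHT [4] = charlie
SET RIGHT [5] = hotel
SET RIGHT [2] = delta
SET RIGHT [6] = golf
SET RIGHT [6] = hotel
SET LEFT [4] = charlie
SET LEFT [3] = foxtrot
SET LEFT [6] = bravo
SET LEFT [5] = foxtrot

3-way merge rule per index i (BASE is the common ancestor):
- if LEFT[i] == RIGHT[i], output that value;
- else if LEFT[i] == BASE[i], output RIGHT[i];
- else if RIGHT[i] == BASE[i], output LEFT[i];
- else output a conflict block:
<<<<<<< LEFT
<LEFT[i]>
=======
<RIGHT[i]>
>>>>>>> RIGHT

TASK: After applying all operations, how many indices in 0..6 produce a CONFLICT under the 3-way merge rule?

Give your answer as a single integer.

Answer: 1

Derivation:
Final LEFT:  [echo, golf, foxtrot, foxtrot, charlie, foxtrot, bravo]
Final RIGHT: [echo, golf, delta, charlie, charlie, hotel, hotel]
i=0: L=echo R=echo -> agree -> echo
i=1: L=golf R=golf -> agree -> golf
i=2: L=foxtrot=BASE, R=delta -> take RIGHT -> delta
i=3: L=foxtrot, R=charlie=BASE -> take LEFT -> foxtrot
i=4: L=charlie R=charlie -> agree -> charlie
i=5: BASE=charlie L=foxtrot R=hotel all differ -> CONFLICT
i=6: L=bravo=BASE, R=hotel -> take RIGHT -> hotel
Conflict count: 1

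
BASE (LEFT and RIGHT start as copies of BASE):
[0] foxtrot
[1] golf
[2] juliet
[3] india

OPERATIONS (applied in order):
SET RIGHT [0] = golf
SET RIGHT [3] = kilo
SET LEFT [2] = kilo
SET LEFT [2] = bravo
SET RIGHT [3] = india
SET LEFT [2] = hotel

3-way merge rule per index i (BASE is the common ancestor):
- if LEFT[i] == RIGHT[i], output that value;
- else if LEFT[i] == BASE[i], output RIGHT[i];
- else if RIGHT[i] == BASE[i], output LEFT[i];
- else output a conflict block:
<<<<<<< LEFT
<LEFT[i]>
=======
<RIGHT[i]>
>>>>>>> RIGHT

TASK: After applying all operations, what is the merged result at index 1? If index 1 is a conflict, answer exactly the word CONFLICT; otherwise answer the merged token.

Answer: golf

Derivation:
Final LEFT:  [foxtrot, golf, hotel, india]
Final RIGHT: [golf, golf, juliet, india]
i=0: L=foxtrot=BASE, R=golf -> take RIGHT -> golf
i=1: L=golf R=golf -> agree -> golf
i=2: L=hotel, R=juliet=BASE -> take LEFT -> hotel
i=3: L=india R=india -> agree -> india
Index 1 -> golf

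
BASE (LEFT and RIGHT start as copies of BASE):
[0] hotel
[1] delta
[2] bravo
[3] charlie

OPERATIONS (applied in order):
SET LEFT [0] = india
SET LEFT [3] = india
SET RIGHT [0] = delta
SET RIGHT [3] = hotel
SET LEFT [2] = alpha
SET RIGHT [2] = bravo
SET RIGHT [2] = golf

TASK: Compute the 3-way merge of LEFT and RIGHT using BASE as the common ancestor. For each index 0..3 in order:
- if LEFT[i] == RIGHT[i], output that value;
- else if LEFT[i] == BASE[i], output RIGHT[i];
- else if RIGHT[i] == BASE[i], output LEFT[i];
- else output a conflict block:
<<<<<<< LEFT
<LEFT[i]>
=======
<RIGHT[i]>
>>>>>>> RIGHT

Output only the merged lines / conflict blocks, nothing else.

Final LEFT:  [india, delta, alpha, india]
Final RIGHT: [delta, delta, golf, hotel]
i=0: BASE=hotel L=india R=delta all differ -> CONFLICT
i=1: L=delta R=delta -> agree -> delta
i=2: BASE=bravo L=alpha R=golf all differ -> CONFLICT
i=3: BASE=charlie L=india R=hotel all differ -> CONFLICT

Answer: <<<<<<< LEFT
india
=======
delta
>>>>>>> RIGHT
delta
<<<<<<< LEFT
alpha
=======
golf
>>>>>>> RIGHT
<<<<<<< LEFT
india
=======
hotel
>>>>>>> RIGHT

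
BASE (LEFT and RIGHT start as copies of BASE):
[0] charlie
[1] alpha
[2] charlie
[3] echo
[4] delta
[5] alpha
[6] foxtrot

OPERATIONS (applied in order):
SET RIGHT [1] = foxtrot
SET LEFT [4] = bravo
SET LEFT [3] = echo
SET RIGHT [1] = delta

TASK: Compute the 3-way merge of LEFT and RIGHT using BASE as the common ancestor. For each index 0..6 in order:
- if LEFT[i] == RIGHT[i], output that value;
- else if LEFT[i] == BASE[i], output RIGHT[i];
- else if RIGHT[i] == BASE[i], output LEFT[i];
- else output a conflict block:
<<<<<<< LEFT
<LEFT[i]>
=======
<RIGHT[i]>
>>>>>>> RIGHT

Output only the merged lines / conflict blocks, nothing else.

Final LEFT:  [charlie, alpha, charlie, echo, bravo, alpha, foxtrot]
Final RIGHT: [charlie, delta, charlie, echo, delta, alpha, foxtrot]
i=0: L=charlie R=charlie -> agree -> charlie
i=1: L=alpha=BASE, R=delta -> take RIGHT -> delta
i=2: L=charlie R=charlie -> agree -> charlie
i=3: L=echo R=echo -> agree -> echo
i=4: L=bravo, R=delta=BASE -> take LEFT -> bravo
i=5: L=alpha R=alpha -> agree -> alpha
i=6: L=foxtrot R=foxtrot -> agree -> foxtrot

Answer: charlie
delta
charlie
echo
bravo
alpha
foxtrot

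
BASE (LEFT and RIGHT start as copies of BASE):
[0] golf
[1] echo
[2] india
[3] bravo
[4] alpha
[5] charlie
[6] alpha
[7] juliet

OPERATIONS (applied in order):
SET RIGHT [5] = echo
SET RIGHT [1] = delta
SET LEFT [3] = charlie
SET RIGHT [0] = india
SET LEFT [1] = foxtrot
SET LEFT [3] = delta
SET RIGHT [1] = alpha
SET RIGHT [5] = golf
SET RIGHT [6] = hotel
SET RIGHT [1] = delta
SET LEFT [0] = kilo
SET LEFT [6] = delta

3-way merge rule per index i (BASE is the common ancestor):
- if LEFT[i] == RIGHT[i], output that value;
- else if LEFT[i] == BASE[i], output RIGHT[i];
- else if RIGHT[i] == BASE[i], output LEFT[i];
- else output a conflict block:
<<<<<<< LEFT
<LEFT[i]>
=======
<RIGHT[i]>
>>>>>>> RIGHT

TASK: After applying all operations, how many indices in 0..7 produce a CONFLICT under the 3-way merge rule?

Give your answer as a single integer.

Answer: 3

Derivation:
Final LEFT:  [kilo, foxtrot, india, delta, alpha, charlie, delta, juliet]
Final RIGHT: [india, delta, india, bravo, alpha, golf, hotel, juliet]
i=0: BASE=golf L=kilo R=india all differ -> CONFLICT
i=1: BASE=echo L=foxtrot R=delta all differ -> CONFLICT
i=2: L=india R=india -> agree -> india
i=3: L=delta, R=bravo=BASE -> take LEFT -> delta
i=4: L=alpha R=alpha -> agree -> alpha
i=5: L=charlie=BASE, R=golf -> take RIGHT -> golf
i=6: BASE=alpha L=delta R=hotel all differ -> CONFLICT
i=7: L=juliet R=juliet -> agree -> juliet
Conflict count: 3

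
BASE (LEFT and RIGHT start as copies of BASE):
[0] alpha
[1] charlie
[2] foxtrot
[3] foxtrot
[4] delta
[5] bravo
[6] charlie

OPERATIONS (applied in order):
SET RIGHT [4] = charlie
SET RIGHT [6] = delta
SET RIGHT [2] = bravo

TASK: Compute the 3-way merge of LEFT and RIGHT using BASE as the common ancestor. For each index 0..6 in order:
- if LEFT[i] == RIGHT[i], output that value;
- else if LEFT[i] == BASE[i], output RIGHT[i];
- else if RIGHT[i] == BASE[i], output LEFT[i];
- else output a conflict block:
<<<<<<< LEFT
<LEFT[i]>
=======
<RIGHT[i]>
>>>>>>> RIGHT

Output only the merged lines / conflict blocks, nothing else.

Answer: alpha
charlie
bravo
foxtrot
charlie
bravo
delta

Derivation:
Final LEFT:  [alpha, charlie, foxtrot, foxtrot, delta, bravo, charlie]
Final RIGHT: [alpha, charlie, bravo, foxtrot, charlie, bravo, delta]
i=0: L=alpha R=alpha -> agree -> alpha
i=1: L=charlie R=charlie -> agree -> charlie
i=2: L=foxtrot=BASE, R=bravo -> take RIGHT -> bravo
i=3: L=foxtrot R=foxtrot -> agree -> foxtrot
i=4: L=delta=BASE, R=charlie -> take RIGHT -> charlie
i=5: L=bravo R=bravo -> agree -> bravo
i=6: L=charlie=BASE, R=delta -> take RIGHT -> delta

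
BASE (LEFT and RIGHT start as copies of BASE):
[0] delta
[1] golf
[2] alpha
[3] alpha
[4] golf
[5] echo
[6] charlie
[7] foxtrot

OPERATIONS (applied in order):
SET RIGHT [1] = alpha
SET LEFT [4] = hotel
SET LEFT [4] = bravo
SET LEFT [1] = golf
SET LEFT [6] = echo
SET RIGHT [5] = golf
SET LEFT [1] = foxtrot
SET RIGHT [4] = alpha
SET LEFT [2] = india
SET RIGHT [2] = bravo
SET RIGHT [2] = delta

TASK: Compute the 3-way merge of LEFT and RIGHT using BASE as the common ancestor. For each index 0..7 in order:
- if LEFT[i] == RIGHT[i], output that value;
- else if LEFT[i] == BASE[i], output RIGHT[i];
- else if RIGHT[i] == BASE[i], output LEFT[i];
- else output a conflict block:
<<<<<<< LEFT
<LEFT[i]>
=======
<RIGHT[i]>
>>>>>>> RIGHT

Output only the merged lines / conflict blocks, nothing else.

Answer: delta
<<<<<<< LEFT
foxtrot
=======
alpha
>>>>>>> RIGHT
<<<<<<< LEFT
india
=======
delta
>>>>>>> RIGHT
alpha
<<<<<<< LEFT
bravo
=======
alpha
>>>>>>> RIGHT
golf
echo
foxtrot

Derivation:
Final LEFT:  [delta, foxtrot, india, alpha, bravo, echo, echo, foxtrot]
Final RIGHT: [delta, alpha, delta, alpha, alpha, golf, charlie, foxtrot]
i=0: L=delta R=delta -> agree -> delta
i=1: BASE=golf L=foxtrot R=alpha all differ -> CONFLICT
i=2: BASE=alpha L=india R=delta all differ -> CONFLICT
i=3: L=alpha R=alpha -> agree -> alpha
i=4: BASE=golf L=bravo R=alpha all differ -> CONFLICT
i=5: L=echo=BASE, R=golf -> take RIGHT -> golf
i=6: L=echo, R=charlie=BASE -> take LEFT -> echo
i=7: L=foxtrot R=foxtrot -> agree -> foxtrot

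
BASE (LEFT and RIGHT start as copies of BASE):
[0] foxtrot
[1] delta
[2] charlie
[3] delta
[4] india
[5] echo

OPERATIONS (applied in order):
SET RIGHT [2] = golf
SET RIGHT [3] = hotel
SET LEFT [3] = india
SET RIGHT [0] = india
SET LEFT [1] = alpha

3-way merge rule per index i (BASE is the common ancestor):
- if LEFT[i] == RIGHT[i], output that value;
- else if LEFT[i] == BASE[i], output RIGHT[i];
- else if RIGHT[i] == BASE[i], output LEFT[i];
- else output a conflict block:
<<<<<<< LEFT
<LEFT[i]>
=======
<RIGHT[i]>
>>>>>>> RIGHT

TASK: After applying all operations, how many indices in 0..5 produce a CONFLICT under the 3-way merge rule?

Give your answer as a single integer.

Answer: 1

Derivation:
Final LEFT:  [foxtrot, alpha, charlie, india, india, echo]
Final RIGHT: [india, delta, golf, hotel, india, echo]
i=0: L=foxtrot=BASE, R=india -> take RIGHT -> india
i=1: L=alpha, R=delta=BASE -> take LEFT -> alpha
i=2: L=charlie=BASE, R=golf -> take RIGHT -> golf
i=3: BASE=delta L=india R=hotel all differ -> CONFLICT
i=4: L=india R=india -> agree -> india
i=5: L=echo R=echo -> agree -> echo
Conflict count: 1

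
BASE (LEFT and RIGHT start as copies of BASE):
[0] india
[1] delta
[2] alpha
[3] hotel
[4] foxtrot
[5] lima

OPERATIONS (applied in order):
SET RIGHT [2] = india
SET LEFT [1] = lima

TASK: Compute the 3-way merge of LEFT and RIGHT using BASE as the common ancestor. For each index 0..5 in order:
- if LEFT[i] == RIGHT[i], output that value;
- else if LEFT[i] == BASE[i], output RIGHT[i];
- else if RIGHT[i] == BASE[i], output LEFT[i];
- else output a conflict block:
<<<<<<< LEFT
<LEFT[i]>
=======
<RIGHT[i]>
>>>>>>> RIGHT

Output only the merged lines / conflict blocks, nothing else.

Final LEFT:  [india, lima, alpha, hotel, foxtrot, lima]
Final RIGHT: [india, delta, india, hotel, foxtrot, lima]
i=0: L=india R=india -> agree -> india
i=1: L=lima, R=delta=BASE -> take LEFT -> lima
i=2: L=alpha=BASE, R=india -> take RIGHT -> india
i=3: L=hotel R=hotel -> agree -> hotel
i=4: L=foxtrot R=foxtrot -> agree -> foxtrot
i=5: L=lima R=lima -> agree -> lima

Answer: india
lima
india
hotel
foxtrot
lima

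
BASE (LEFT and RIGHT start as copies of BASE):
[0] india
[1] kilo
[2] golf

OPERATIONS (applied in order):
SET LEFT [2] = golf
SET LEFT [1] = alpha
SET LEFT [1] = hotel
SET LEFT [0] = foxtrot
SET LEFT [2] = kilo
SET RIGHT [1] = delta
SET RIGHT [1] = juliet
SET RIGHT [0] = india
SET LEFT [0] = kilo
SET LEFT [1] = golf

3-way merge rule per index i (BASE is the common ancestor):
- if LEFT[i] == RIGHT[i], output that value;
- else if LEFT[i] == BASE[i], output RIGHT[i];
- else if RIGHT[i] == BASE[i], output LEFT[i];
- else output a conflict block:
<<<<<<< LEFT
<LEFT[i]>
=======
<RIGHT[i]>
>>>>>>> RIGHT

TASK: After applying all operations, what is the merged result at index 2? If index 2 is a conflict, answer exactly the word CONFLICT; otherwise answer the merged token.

Final LEFT:  [kilo, golf, kilo]
Final RIGHT: [india, juliet, golf]
i=0: L=kilo, R=india=BASE -> take LEFT -> kilo
i=1: BASE=kilo L=golf R=juliet all differ -> CONFLICT
i=2: L=kilo, R=golf=BASE -> take LEFT -> kilo
Index 2 -> kilo

Answer: kilo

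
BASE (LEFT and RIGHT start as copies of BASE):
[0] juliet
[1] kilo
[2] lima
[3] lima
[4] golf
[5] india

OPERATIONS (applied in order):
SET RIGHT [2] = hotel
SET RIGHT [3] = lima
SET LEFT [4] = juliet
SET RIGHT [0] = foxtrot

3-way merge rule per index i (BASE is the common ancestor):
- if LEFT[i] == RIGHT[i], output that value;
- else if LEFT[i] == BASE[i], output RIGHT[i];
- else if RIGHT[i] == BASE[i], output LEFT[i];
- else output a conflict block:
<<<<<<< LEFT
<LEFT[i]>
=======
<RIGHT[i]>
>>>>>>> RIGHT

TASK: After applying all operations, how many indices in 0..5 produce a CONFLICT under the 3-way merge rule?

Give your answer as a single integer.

Final LEFT:  [juliet, kilo, lima, lima, juliet, india]
Final RIGHT: [foxtrot, kilo, hotel, lima, golf, india]
i=0: L=juliet=BASE, R=foxtrot -> take RIGHT -> foxtrot
i=1: L=kilo R=kilo -> agree -> kilo
i=2: L=lima=BASE, R=hotel -> take RIGHT -> hotel
i=3: L=lima R=lima -> agree -> lima
i=4: L=juliet, R=golf=BASE -> take LEFT -> juliet
i=5: L=india R=india -> agree -> india
Conflict count: 0

Answer: 0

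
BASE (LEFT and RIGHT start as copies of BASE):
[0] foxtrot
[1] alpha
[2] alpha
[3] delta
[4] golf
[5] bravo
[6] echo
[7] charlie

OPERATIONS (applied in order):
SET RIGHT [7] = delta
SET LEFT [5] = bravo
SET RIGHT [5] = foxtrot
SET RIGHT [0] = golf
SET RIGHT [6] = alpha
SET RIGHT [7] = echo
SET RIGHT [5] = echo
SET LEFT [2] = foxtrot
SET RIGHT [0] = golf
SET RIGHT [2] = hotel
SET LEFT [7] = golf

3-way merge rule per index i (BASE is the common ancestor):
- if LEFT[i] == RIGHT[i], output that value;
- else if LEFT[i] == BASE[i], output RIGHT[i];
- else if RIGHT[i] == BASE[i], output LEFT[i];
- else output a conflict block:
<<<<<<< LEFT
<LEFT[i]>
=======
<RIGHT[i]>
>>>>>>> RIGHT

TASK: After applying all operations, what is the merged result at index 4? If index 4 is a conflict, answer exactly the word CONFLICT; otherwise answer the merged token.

Final LEFT:  [foxtrot, alpha, foxtrot, delta, golf, bravo, echo, golf]
Final RIGHT: [golf, alpha, hotel, delta, golf, echo, alpha, echo]
i=0: L=foxtrot=BASE, R=golf -> take RIGHT -> golf
i=1: L=alpha R=alpha -> agree -> alpha
i=2: BASE=alpha L=foxtrot R=hotel all differ -> CONFLICT
i=3: L=delta R=delta -> agree -> delta
i=4: L=golf R=golf -> agree -> golf
i=5: L=bravo=BASE, R=echo -> take RIGHT -> echo
i=6: L=echo=BASE, R=alpha -> take RIGHT -> alpha
i=7: BASE=charlie L=golf R=echo all differ -> CONFLICT
Index 4 -> golf

Answer: golf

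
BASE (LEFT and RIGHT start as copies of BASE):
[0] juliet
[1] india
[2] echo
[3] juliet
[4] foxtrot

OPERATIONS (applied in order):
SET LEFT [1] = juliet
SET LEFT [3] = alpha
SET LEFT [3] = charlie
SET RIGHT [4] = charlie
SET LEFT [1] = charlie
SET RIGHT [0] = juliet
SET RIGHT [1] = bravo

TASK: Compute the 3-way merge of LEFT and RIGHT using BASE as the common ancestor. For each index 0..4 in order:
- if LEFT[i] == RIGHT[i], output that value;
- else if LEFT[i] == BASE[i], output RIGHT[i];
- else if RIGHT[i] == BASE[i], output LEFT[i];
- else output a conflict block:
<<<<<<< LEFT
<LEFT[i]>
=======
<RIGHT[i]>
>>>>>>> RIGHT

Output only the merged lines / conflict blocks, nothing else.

Final LEFT:  [juliet, charlie, echo, charlie, foxtrot]
Final RIGHT: [juliet, bravo, echo, juliet, charlie]
i=0: L=juliet R=juliet -> agree -> juliet
i=1: BASE=india L=charlie R=bravo all differ -> CONFLICT
i=2: L=echo R=echo -> agree -> echo
i=3: L=charlie, R=juliet=BASE -> take LEFT -> charlie
i=4: L=foxtrot=BASE, R=charlie -> take RIGHT -> charlie

Answer: juliet
<<<<<<< LEFT
charlie
=======
bravo
>>>>>>> RIGHT
echo
charlie
charlie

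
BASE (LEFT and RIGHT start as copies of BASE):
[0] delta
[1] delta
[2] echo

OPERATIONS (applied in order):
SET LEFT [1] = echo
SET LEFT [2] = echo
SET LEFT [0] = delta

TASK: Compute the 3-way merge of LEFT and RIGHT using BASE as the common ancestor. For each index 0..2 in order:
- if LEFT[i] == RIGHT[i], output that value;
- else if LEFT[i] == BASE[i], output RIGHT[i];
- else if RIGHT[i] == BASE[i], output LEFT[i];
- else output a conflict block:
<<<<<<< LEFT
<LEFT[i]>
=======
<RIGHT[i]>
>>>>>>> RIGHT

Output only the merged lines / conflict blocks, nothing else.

Final LEFT:  [delta, echo, echo]
Final RIGHT: [delta, delta, echo]
i=0: L=delta R=delta -> agree -> delta
i=1: L=echo, R=delta=BASE -> take LEFT -> echo
i=2: L=echo R=echo -> agree -> echo

Answer: delta
echo
echo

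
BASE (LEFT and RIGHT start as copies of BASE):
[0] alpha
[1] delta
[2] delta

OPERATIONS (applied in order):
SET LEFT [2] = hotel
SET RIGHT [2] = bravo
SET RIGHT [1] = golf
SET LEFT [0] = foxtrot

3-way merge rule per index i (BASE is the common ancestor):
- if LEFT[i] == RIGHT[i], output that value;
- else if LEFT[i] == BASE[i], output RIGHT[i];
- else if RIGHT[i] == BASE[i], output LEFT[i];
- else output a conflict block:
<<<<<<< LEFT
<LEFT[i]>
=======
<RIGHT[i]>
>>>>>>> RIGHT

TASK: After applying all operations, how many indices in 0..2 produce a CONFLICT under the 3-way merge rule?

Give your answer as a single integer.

Final LEFT:  [foxtrot, delta, hotel]
Final RIGHT: [alpha, golf, bravo]
i=0: L=foxtrot, R=alpha=BASE -> take LEFT -> foxtrot
i=1: L=delta=BASE, R=golf -> take RIGHT -> golf
i=2: BASE=delta L=hotel R=bravo all differ -> CONFLICT
Conflict count: 1

Answer: 1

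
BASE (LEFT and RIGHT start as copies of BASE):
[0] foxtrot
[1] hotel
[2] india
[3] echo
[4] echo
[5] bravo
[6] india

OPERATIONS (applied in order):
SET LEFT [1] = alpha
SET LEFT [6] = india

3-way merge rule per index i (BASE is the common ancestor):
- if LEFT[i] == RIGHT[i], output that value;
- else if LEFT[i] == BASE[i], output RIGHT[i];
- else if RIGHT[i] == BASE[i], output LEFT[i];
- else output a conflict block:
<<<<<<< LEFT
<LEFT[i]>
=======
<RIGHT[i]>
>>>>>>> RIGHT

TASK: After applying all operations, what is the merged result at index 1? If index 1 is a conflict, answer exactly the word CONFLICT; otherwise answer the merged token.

Answer: alpha

Derivation:
Final LEFT:  [foxtrot, alpha, india, echo, echo, bravo, india]
Final RIGHT: [foxtrot, hotel, india, echo, echo, bravo, india]
i=0: L=foxtrot R=foxtrot -> agree -> foxtrot
i=1: L=alpha, R=hotel=BASE -> take LEFT -> alpha
i=2: L=india R=india -> agree -> india
i=3: L=echo R=echo -> agree -> echo
i=4: L=echo R=echo -> agree -> echo
i=5: L=bravo R=bravo -> agree -> bravo
i=6: L=india R=india -> agree -> india
Index 1 -> alpha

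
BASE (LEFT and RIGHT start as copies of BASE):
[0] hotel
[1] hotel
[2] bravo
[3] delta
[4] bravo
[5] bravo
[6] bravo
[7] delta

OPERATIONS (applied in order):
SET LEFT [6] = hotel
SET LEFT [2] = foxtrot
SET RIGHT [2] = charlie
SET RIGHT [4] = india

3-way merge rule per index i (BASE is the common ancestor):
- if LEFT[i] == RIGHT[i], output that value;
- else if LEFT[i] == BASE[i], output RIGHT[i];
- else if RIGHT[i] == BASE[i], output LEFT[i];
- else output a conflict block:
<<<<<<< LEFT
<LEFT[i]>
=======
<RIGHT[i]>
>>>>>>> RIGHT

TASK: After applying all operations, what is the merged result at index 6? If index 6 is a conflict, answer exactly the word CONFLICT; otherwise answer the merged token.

Answer: hotel

Derivation:
Final LEFT:  [hotel, hotel, foxtrot, delta, bravo, bravo, hotel, delta]
Final RIGHT: [hotel, hotel, charlie, delta, india, bravo, bravo, delta]
i=0: L=hotel R=hotel -> agree -> hotel
i=1: L=hotel R=hotel -> agree -> hotel
i=2: BASE=bravo L=foxtrot R=charlie all differ -> CONFLICT
i=3: L=delta R=delta -> agree -> delta
i=4: L=bravo=BASE, R=india -> take RIGHT -> india
i=5: L=bravo R=bravo -> agree -> bravo
i=6: L=hotel, R=bravo=BASE -> take LEFT -> hotel
i=7: L=delta R=delta -> agree -> delta
Index 6 -> hotel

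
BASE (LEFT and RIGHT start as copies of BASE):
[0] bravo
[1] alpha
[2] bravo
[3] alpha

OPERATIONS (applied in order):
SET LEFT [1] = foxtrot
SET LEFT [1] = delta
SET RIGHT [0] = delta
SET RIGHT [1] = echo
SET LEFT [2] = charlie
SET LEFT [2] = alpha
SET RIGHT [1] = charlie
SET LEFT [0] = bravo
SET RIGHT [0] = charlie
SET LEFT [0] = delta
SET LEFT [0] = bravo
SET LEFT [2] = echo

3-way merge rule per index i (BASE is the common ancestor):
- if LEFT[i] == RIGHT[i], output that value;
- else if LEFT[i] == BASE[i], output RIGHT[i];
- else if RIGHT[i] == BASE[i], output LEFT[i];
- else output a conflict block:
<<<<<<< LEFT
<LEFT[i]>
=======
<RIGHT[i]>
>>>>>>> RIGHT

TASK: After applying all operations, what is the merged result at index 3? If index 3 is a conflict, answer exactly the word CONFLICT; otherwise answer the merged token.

Final LEFT:  [bravo, delta, echo, alpha]
Final RIGHT: [charlie, charlie, bravo, alpha]
i=0: L=bravo=BASE, R=charlie -> take RIGHT -> charlie
i=1: BASE=alpha L=delta R=charlie all differ -> CONFLICT
i=2: L=echo, R=bravo=BASE -> take LEFT -> echo
i=3: L=alpha R=alpha -> agree -> alpha
Index 3 -> alpha

Answer: alpha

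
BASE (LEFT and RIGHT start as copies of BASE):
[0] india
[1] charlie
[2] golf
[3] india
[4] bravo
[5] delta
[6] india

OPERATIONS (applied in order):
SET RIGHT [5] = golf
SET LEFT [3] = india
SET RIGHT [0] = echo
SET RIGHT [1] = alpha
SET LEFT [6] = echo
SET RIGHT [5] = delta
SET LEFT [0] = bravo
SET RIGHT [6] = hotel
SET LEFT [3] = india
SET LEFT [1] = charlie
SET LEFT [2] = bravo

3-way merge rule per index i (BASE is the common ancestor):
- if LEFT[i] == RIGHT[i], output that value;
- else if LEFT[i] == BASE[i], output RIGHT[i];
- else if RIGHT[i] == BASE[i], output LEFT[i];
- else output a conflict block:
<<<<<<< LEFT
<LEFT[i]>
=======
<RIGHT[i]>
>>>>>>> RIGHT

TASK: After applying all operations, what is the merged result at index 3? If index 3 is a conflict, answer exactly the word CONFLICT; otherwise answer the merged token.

Answer: india

Derivation:
Final LEFT:  [bravo, charlie, bravo, india, bravo, delta, echo]
Final RIGHT: [echo, alpha, golf, india, bravo, delta, hotel]
i=0: BASE=india L=bravo R=echo all differ -> CONFLICT
i=1: L=charlie=BASE, R=alpha -> take RIGHT -> alpha
i=2: L=bravo, R=golf=BASE -> take LEFT -> bravo
i=3: L=india R=india -> agree -> india
i=4: L=bravo R=bravo -> agree -> bravo
i=5: L=delta R=delta -> agree -> delta
i=6: BASE=india L=echo R=hotel all differ -> CONFLICT
Index 3 -> india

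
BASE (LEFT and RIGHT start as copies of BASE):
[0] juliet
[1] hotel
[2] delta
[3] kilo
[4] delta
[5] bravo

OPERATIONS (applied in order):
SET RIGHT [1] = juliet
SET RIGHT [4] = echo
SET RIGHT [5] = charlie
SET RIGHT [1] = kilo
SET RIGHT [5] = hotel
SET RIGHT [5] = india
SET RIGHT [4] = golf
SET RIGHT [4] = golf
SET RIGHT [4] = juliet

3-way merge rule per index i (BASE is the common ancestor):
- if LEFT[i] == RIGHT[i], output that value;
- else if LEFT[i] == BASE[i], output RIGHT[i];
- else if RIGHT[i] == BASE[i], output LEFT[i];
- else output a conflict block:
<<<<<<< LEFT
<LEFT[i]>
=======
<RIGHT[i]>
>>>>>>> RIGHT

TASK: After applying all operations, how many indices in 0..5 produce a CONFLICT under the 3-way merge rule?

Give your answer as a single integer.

Final LEFT:  [juliet, hotel, delta, kilo, delta, bravo]
Final RIGHT: [juliet, kilo, delta, kilo, juliet, india]
i=0: L=juliet R=juliet -> agree -> juliet
i=1: L=hotel=BASE, R=kilo -> take RIGHT -> kilo
i=2: L=delta R=delta -> agree -> delta
i=3: L=kilo R=kilo -> agree -> kilo
i=4: L=delta=BASE, R=juliet -> take RIGHT -> juliet
i=5: L=bravo=BASE, R=india -> take RIGHT -> india
Conflict count: 0

Answer: 0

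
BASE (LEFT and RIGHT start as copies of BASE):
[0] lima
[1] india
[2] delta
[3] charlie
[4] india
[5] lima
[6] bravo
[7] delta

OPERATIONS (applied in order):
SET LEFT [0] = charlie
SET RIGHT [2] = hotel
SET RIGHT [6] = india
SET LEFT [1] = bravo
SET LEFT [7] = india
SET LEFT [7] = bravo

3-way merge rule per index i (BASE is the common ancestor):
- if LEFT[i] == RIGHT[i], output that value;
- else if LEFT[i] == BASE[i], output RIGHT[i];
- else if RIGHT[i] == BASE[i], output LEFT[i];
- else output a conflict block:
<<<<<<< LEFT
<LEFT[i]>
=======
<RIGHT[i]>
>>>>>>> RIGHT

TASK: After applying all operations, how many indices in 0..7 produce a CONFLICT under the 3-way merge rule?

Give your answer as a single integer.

Final LEFT:  [charlie, bravo, delta, charlie, india, lima, bravo, bravo]
Final RIGHT: [lima, india, hotel, charlie, india, lima, india, delta]
i=0: L=charlie, R=lima=BASE -> take LEFT -> charlie
i=1: L=bravo, R=india=BASE -> take LEFT -> bravo
i=2: L=delta=BASE, R=hotel -> take RIGHT -> hotel
i=3: L=charlie R=charlie -> agree -> charlie
i=4: L=india R=india -> agree -> india
i=5: L=lima R=lima -> agree -> lima
i=6: L=bravo=BASE, R=india -> take RIGHT -> india
i=7: L=bravo, R=delta=BASE -> take LEFT -> bravo
Conflict count: 0

Answer: 0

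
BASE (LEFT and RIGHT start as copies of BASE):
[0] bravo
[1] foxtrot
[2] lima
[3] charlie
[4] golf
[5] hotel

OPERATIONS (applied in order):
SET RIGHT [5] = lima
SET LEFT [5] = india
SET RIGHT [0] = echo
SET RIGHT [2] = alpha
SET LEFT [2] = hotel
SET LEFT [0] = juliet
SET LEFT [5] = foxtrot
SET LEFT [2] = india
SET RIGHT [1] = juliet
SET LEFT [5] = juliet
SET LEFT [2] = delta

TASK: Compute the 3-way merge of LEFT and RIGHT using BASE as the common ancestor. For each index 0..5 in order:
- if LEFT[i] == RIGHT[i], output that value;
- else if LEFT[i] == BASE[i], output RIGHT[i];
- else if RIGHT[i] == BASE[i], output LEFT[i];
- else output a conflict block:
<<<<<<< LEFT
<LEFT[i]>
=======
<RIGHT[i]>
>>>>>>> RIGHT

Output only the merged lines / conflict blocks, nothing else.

Final LEFT:  [juliet, foxtrot, delta, charlie, golf, juliet]
Final RIGHT: [echo, juliet, alpha, charlie, golf, lima]
i=0: BASE=bravo L=juliet R=echo all differ -> CONFLICT
i=1: L=foxtrot=BASE, R=juliet -> take RIGHT -> juliet
i=2: BASE=lima L=delta R=alpha all differ -> CONFLICT
i=3: L=charlie R=charlie -> agree -> charlie
i=4: L=golf R=golf -> agree -> golf
i=5: BASE=hotel L=juliet R=lima all differ -> CONFLICT

Answer: <<<<<<< LEFT
juliet
=======
echo
>>>>>>> RIGHT
juliet
<<<<<<< LEFT
delta
=======
alpha
>>>>>>> RIGHT
charlie
golf
<<<<<<< LEFT
juliet
=======
lima
>>>>>>> RIGHT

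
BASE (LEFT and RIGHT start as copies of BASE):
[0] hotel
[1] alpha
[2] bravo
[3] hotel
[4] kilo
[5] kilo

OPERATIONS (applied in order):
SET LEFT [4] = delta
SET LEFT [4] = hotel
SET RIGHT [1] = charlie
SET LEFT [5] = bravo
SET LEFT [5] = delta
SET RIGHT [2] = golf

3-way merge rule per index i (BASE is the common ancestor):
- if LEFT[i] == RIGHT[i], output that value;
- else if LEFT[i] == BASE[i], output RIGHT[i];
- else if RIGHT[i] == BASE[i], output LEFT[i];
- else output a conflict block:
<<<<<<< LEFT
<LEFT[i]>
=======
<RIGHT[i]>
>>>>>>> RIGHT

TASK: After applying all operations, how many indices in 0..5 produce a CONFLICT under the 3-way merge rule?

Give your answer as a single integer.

Final LEFT:  [hotel, alpha, bravo, hotel, hotel, delta]
Final RIGHT: [hotel, charlie, golf, hotel, kilo, kilo]
i=0: L=hotel R=hotel -> agree -> hotel
i=1: L=alpha=BASE, R=charlie -> take RIGHT -> charlie
i=2: L=bravo=BASE, R=golf -> take RIGHT -> golf
i=3: L=hotel R=hotel -> agree -> hotel
i=4: L=hotel, R=kilo=BASE -> take LEFT -> hotel
i=5: L=delta, R=kilo=BASE -> take LEFT -> delta
Conflict count: 0

Answer: 0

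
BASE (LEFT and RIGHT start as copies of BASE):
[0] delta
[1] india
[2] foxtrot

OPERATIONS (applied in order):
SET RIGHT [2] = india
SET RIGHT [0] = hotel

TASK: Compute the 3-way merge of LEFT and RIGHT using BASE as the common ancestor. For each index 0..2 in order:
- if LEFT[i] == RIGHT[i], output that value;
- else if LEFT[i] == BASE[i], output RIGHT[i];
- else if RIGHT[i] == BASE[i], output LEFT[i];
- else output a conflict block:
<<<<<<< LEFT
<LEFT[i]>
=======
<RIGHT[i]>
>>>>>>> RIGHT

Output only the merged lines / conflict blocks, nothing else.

Answer: hotel
india
india

Derivation:
Final LEFT:  [delta, india, foxtrot]
Final RIGHT: [hotel, india, india]
i=0: L=delta=BASE, R=hotel -> take RIGHT -> hotel
i=1: L=india R=india -> agree -> india
i=2: L=foxtrot=BASE, R=india -> take RIGHT -> india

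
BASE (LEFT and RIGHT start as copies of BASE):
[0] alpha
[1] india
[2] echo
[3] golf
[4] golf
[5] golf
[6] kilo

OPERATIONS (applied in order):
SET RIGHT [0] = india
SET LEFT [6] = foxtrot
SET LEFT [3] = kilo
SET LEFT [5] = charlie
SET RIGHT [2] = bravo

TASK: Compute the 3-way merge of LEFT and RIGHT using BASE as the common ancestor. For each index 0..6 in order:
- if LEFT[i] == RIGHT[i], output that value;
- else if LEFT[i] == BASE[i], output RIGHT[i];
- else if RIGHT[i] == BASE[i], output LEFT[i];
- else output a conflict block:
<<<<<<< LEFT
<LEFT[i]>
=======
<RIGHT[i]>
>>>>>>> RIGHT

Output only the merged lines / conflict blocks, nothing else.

Final LEFT:  [alpha, india, echo, kilo, golf, charlie, foxtrot]
Final RIGHT: [india, india, bravo, golf, golf, golf, kilo]
i=0: L=alpha=BASE, R=india -> take RIGHT -> india
i=1: L=india R=india -> agree -> india
i=2: L=echo=BASE, R=bravo -> take RIGHT -> bravo
i=3: L=kilo, R=golf=BASE -> take LEFT -> kilo
i=4: L=golf R=golf -> agree -> golf
i=5: L=charlie, R=golf=BASE -> take LEFT -> charlie
i=6: L=foxtrot, R=kilo=BASE -> take LEFT -> foxtrot

Answer: india
india
bravo
kilo
golf
charlie
foxtrot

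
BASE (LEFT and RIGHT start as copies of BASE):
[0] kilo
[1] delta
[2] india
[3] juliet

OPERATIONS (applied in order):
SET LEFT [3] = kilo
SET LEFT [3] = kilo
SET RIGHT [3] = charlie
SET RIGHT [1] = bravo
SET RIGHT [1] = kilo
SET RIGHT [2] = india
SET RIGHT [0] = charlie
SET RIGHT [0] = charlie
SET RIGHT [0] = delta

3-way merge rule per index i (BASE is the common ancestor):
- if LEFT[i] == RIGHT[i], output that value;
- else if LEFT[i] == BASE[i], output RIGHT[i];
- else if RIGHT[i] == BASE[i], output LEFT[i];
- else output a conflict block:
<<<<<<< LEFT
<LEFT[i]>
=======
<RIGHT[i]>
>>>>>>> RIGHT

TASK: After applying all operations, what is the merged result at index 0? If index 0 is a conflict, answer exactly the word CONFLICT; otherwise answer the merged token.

Final LEFT:  [kilo, delta, india, kilo]
Final RIGHT: [delta, kilo, india, charlie]
i=0: L=kilo=BASE, R=delta -> take RIGHT -> delta
i=1: L=delta=BASE, R=kilo -> take RIGHT -> kilo
i=2: L=india R=india -> agree -> india
i=3: BASE=juliet L=kilo R=charlie all differ -> CONFLICT
Index 0 -> delta

Answer: delta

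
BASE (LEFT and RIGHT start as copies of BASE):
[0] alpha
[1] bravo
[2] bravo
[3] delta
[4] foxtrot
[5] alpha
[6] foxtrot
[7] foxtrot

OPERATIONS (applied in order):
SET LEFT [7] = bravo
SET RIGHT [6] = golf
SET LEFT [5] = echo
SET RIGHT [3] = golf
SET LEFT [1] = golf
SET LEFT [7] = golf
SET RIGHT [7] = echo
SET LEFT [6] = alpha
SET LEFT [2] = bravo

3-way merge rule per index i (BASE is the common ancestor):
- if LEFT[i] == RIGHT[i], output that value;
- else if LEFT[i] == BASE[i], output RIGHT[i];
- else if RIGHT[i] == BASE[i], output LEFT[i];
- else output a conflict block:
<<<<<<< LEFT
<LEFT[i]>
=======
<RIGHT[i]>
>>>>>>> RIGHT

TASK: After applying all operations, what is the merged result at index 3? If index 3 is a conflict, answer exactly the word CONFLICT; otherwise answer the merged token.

Final LEFT:  [alpha, golf, bravo, delta, foxtrot, echo, alpha, golf]
Final RIGHT: [alpha, bravo, bravo, golf, foxtrot, alpha, golf, echo]
i=0: L=alpha R=alpha -> agree -> alpha
i=1: L=golf, R=bravo=BASE -> take LEFT -> golf
i=2: L=bravo R=bravo -> agree -> bravo
i=3: L=delta=BASE, R=golf -> take RIGHT -> golf
i=4: L=foxtrot R=foxtrot -> agree -> foxtrot
i=5: L=echo, R=alpha=BASE -> take LEFT -> echo
i=6: BASE=foxtrot L=alpha R=golf all differ -> CONFLICT
i=7: BASE=foxtrot L=golf R=echo all differ -> CONFLICT
Index 3 -> golf

Answer: golf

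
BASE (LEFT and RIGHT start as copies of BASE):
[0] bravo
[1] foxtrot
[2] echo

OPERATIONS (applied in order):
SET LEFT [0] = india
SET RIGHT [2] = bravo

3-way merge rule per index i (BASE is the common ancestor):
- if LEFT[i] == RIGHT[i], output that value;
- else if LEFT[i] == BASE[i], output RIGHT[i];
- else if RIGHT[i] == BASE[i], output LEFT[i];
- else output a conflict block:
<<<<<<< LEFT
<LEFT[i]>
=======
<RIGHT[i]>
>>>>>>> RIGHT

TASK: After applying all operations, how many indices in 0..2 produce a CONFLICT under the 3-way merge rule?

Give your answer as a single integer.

Answer: 0

Derivation:
Final LEFT:  [india, foxtrot, echo]
Final RIGHT: [bravo, foxtrot, bravo]
i=0: L=india, R=bravo=BASE -> take LEFT -> india
i=1: L=foxtrot R=foxtrot -> agree -> foxtrot
i=2: L=echo=BASE, R=bravo -> take RIGHT -> bravo
Conflict count: 0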